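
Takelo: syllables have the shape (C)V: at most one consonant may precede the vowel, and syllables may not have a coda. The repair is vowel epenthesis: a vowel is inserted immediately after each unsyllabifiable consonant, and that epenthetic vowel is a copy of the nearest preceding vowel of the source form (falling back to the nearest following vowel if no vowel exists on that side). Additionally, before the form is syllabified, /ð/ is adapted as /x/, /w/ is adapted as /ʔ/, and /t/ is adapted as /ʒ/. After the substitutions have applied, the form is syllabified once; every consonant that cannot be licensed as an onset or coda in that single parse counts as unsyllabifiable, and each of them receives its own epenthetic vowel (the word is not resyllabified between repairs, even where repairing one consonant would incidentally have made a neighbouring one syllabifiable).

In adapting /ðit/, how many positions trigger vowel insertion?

After substitution the input is /xiʒ/.
The unsyllabifiable consonants are /ʒ/; each receives one epenthetic vowel.

1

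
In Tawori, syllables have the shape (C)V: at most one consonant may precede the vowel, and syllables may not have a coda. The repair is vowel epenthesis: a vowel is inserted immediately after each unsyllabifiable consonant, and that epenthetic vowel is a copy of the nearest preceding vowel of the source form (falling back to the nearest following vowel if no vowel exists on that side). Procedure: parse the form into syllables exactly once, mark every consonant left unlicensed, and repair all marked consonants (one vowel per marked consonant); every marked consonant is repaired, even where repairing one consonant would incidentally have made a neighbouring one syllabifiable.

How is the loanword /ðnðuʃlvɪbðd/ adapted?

The consonants /ð/, /n/, /ʃ/, /l/, /b/, /ð/, /d/ cannot be parsed into a legal (C)V syllable (no codas are permitted; onsets are limited to one consonant).
Epenthesis after each stranded consonant: /ð/ → /ðu/, /n/ → /nu/, /ʃ/ → /ʃu/, /l/ → /lu/, /b/ → /bɪ/, /ð/ → /ðɪ/, /d/ → /dɪ/.

ðunuðuʃuluvɪbɪðɪdɪ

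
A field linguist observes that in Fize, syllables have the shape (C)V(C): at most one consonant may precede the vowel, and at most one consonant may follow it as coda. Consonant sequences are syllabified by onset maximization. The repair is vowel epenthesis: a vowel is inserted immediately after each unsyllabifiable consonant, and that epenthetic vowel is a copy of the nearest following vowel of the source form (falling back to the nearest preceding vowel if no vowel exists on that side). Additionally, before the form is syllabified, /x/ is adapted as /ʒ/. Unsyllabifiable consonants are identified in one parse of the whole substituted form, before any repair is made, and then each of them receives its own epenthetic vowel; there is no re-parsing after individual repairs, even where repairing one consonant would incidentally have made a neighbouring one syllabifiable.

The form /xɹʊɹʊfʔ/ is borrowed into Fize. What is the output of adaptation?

ʒʊɹʊɹʊfʔʊ

Substitution: /x/ → /ʒ/, giving /ʒɹʊɹʊfʔ/.
The consonants /ʒ/, /ʔ/ cannot be parsed into a legal (C)V(C) syllable (at most one coda consonant is licensed; onsets are limited to one consonant).
Each unlicensed consonant becomes the onset of a new syllable: /ʒ/ → /ʒʊ/, /ʔ/ → /ʔʊ/.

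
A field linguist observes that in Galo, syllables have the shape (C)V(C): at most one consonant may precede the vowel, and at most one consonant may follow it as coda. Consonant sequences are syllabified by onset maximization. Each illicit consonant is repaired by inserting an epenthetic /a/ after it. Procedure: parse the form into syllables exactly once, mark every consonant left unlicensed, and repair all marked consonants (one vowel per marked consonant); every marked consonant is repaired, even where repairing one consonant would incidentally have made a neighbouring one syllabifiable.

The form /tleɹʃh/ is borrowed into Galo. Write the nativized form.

Syllabifying with onset maximization leaves /t/, /ʃ/, /h/ stranded (at most one coda consonant is licensed; onsets are limited to one consonant).
Inserting the epenthetic vowel yields /t/ → /ta/, /ʃ/ → /ʃa/, /h/ → /ha/.

taleɹʃaha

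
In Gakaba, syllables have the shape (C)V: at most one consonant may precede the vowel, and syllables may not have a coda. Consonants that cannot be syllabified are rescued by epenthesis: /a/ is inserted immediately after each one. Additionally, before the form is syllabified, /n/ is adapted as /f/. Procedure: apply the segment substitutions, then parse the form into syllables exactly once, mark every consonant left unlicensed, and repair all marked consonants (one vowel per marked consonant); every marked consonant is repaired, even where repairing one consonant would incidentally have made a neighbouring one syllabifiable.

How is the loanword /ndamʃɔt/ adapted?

Substitution: /n/ → /f/, giving /fdamʃɔt/.
Under (C)V, the unsyllabifiable consonants are /f/, /m/, /t/ (no codas are permitted; onsets are limited to one consonant).
Epenthesis after each stranded consonant: /f/ → /fa/, /m/ → /ma/, /t/ → /ta/.

fadamaʃɔta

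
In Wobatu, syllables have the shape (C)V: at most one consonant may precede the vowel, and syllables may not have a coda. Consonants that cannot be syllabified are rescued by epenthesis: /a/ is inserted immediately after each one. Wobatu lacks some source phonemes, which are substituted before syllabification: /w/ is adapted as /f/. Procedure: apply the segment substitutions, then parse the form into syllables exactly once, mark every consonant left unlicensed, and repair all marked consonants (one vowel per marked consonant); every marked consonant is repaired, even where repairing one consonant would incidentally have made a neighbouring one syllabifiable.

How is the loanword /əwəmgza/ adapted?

əfəmagaza

Substitution: /w/ → /f/, giving /əfəmgza/.
Syllabifying with onset maximization leaves /m/, /g/ stranded (no codas are permitted; onsets are limited to one consonant).
Epenthesis after each stranded consonant: /m/ → /ma/, /g/ → /ga/.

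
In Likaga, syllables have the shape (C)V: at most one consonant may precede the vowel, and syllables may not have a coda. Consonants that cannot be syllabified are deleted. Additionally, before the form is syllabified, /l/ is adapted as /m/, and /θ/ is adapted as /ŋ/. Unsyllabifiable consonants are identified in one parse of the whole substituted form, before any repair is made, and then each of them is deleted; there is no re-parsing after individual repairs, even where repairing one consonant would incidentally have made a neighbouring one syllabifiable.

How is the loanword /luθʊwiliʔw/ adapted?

Substitution: /l/ → /m/, /θ/ → /ŋ/, giving /muŋʊwimiʔw/.
Syllabifying with onset maximization leaves /ʔ/, /w/ stranded (no codas are permitted; onsets are limited to one consonant).
Deletion applies to /ʔ/, /w/.

muŋʊwimi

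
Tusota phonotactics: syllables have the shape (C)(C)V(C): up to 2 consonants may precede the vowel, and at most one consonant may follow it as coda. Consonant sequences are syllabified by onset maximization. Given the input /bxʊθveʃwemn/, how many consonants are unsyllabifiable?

1

Syllabifying with onset maximization leaves /n/ stranded (at most one coda consonant is licensed; onsets may contain at most 2 consonants).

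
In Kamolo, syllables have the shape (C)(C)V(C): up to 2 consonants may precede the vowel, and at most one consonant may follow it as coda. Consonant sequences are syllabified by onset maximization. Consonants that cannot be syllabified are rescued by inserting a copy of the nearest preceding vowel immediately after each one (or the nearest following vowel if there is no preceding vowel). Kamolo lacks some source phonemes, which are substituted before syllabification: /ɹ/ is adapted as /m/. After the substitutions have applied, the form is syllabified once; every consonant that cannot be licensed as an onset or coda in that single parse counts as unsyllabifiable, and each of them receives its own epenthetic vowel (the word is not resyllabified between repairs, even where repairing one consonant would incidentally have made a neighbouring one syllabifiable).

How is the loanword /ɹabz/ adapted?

mabza

Substitution: /ɹ/ → /m/, giving /mabz/.
Under (C)(C)V(C), the unsyllabifiable consonants are /z/ (at most one coda consonant is licensed; onsets may contain at most 2 consonants).
Epenthesis after each stranded consonant: /z/ → /za/.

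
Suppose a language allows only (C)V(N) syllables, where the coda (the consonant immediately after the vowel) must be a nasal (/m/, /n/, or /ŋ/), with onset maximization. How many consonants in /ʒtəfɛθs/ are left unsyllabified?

The consonants /ʒ/, /θ/, /s/ cannot be parsed into a legal (C)V(N) syllable (only a nasal (/m/, /n/, or /ŋ/) is licensed in coda position; onsets are limited to one consonant).

3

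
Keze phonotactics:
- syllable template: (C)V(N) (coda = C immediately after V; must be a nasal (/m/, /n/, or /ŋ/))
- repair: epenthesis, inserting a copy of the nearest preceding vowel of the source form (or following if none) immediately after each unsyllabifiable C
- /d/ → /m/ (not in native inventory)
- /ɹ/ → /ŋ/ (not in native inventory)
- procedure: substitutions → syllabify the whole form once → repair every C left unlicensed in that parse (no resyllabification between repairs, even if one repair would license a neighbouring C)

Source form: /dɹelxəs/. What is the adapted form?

Substitution: /d/ → /m/, /ɹ/ → /ŋ/, giving /mŋelxəs/.
The consonants /m/, /l/, /s/ cannot be parsed into a legal (C)V(N) syllable (only a nasal (/m/, /n/, or /ŋ/) is licensed in coda position; onsets are limited to one consonant).
Epenthesis after each stranded consonant: /m/ → /me/, /l/ → /le/, /s/ → /sə/.

meŋelexəsə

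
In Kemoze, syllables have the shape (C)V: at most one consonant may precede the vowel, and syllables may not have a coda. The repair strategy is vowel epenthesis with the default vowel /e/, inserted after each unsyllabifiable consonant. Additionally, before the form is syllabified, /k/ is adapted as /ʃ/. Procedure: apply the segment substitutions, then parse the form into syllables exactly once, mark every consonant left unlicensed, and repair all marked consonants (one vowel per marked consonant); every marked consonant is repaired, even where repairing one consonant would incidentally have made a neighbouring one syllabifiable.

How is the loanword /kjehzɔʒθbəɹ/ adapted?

Substitution: /k/ → /ʃ/, giving /ʃjehzɔʒθbəɹ/.
Under (C)V, the unsyllabifiable consonants are /ʃ/, /h/, /ʒ/, /θ/, /ɹ/ (no codas are permitted; onsets are limited to one consonant).
Epenthesis after each stranded consonant: /ʃ/ → /ʃe/, /h/ → /he/, /ʒ/ → /ʒe/, /θ/ → /θe/, /ɹ/ → /ɹe/.

ʃejehezɔʒeθebəɹe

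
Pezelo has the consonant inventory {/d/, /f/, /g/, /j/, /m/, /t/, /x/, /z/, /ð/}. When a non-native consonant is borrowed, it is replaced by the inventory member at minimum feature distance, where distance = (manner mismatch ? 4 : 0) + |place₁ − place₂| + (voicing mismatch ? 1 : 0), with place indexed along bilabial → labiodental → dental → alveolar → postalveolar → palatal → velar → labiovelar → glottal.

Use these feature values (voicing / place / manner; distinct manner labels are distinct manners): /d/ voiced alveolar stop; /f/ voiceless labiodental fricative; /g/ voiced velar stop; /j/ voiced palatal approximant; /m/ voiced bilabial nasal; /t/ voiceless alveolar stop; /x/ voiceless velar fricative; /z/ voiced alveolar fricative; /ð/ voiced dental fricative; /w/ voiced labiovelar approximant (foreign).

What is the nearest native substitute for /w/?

j

/j/ is closest: same manner (approximant), place distance 2 (labiovelar→palatal), same voicing; total 2. Next closest is /g/ at distance 5.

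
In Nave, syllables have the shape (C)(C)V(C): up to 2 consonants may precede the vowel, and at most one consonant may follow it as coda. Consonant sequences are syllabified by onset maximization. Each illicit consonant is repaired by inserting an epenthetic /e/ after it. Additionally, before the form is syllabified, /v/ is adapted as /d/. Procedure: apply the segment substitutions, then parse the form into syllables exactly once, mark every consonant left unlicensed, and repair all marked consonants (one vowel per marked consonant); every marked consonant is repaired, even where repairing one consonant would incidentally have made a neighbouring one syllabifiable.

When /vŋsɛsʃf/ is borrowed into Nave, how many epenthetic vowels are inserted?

After substitution the input is /dŋsɛsʃf/.
The unsyllabifiable consonants are /d/, /ʃ/, /f/; each receives one epenthetic vowel.

3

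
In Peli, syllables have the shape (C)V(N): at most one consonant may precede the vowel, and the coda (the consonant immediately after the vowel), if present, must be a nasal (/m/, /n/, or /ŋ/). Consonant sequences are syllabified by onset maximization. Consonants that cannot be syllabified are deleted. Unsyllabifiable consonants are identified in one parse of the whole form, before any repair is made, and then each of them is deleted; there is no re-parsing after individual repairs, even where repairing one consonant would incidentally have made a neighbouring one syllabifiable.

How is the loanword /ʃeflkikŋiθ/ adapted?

The consonants /f/, /l/, /k/, /θ/ cannot be parsed into a legal (C)V(N) syllable (only a nasal (/m/, /n/, or /ŋ/) is licensed in coda position; onsets are limited to one consonant).
Each unlicensed consonant is deleted: /f/, /l/, /k/, /θ/.

ʃekiŋi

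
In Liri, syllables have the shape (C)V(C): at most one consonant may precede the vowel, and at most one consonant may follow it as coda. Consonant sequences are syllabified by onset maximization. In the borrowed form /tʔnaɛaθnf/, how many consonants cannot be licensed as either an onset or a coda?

4

Under (C)V(C), the unsyllabifiable consonants are /t/, /ʔ/, /n/, /f/ (at most one coda consonant is licensed; onsets are limited to one consonant).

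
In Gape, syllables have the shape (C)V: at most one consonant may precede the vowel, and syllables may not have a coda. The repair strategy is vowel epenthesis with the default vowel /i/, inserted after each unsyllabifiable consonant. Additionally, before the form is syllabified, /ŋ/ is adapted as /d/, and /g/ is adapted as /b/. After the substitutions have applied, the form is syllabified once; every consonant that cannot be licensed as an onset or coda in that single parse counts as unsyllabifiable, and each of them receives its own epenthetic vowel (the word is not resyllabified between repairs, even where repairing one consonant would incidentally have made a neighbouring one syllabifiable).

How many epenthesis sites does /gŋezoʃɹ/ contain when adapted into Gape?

3

After substitution the input is /bdezoʃɹ/.
The unsyllabifiable consonants are /b/, /ʃ/, /ɹ/; each receives one epenthetic vowel.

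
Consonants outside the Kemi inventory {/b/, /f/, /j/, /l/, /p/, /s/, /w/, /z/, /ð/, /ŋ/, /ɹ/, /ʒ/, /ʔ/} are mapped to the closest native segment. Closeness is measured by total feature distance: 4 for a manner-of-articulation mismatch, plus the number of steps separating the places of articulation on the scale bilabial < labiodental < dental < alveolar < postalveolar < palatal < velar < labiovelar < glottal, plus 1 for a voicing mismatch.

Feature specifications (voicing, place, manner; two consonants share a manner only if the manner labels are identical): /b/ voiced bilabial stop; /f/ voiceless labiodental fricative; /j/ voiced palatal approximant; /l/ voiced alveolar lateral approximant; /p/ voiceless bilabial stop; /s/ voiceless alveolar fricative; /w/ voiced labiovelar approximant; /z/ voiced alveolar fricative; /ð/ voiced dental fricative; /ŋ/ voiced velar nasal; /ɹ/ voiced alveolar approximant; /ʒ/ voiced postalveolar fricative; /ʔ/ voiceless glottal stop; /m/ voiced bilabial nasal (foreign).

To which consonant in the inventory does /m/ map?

/b/ is closest: manner differs (nasal→stop, +4), place distance 0 (bilabial→bilabial), same voicing; total 4. Next closest is /p/ at distance 5.

b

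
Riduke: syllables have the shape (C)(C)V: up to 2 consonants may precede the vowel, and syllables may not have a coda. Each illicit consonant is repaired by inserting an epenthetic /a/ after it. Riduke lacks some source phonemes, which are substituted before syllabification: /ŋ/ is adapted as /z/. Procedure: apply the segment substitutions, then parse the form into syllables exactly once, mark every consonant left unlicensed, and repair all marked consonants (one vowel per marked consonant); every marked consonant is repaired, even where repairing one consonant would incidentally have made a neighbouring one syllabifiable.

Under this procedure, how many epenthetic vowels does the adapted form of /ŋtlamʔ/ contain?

After substitution the input is /ztlamʔ/.
The unsyllabifiable consonants are /z/, /m/, /ʔ/; each receives one epenthetic vowel.

3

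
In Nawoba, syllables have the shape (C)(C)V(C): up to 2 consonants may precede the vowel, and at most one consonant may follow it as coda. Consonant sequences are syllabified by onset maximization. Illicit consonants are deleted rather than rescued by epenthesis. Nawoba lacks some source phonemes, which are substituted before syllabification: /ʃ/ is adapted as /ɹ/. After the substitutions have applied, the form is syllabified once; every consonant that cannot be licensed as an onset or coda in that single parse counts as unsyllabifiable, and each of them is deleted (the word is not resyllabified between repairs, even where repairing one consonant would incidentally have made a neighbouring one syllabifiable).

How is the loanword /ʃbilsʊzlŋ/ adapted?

Substitution: /ʃ/ → /ɹ/, giving /ɹbilsʊzlŋ/.
The consonants /l/, /ŋ/ cannot be parsed into a legal (C)(C)V(C) syllable (at most one coda consonant is licensed; onsets may contain at most 2 consonants).
Deleting the stranded consonants removes /l/, /ŋ/.

ɹbilsʊz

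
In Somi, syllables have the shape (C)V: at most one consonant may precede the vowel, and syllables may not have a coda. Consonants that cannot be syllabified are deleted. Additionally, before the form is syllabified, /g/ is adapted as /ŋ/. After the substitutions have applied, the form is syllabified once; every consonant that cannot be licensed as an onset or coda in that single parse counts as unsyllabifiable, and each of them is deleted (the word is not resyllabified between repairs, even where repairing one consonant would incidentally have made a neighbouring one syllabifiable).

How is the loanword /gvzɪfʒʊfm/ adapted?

zɪʒʊ

Substitution: /g/ → /ŋ/, giving /ŋvzɪfʒʊfm/.
Under (C)V, the unsyllabifiable consonants are /ŋ/, /v/, /f/, /f/, /m/ (no codas are permitted; onsets are limited to one consonant).
Deleting the stranded consonants removes /ŋ/, /v/, /f/, /f/, /m/.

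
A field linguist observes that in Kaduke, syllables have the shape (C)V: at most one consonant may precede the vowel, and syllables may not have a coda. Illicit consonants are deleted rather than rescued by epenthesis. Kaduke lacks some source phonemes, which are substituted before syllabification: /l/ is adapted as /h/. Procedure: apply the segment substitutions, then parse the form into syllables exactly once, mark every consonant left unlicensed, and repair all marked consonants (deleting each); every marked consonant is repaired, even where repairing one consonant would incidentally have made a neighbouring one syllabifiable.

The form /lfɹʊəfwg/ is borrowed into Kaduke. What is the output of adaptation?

ɹʊə

Substitution: /l/ → /h/, giving /hfɹʊəfwg/.
Under (C)V, the unsyllabifiable consonants are /h/, /f/, /f/, /w/, /g/ (no codas are permitted; onsets are limited to one consonant).
Deleting the stranded consonants removes /h/, /f/, /f/, /w/, /g/.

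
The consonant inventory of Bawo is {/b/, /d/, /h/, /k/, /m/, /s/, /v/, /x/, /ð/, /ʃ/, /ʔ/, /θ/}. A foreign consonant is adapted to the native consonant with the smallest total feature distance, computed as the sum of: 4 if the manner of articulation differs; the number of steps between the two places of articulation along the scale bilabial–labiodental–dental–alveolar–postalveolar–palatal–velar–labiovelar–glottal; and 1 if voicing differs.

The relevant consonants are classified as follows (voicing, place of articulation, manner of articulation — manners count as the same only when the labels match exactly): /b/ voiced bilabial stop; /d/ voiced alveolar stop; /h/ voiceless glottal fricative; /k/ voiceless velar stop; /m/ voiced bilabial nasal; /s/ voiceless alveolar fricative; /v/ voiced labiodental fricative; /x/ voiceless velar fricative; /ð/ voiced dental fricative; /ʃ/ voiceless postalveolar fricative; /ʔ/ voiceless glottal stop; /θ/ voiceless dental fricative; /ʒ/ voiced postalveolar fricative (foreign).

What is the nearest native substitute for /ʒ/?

ʃ

/ʃ/ is closest: same manner (fricative), place distance 0 (postalveolar→postalveolar), voicing differs (+1); total 1. Next closest is /s/ at distance 2.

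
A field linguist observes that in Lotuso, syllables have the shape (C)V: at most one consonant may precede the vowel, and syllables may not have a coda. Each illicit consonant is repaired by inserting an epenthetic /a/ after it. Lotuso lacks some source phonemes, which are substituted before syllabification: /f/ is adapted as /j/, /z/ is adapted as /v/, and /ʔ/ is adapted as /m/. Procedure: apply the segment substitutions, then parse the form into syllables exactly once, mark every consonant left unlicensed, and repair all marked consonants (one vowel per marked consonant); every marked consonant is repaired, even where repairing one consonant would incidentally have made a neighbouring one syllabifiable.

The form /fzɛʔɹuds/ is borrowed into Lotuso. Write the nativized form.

javɛmaɹudasa

Substitution: /f/ → /j/, /z/ → /v/, /ʔ/ → /m/, giving /jvɛmɹuds/.
The consonants /j/, /m/, /d/, /s/ cannot be parsed into a legal (C)V syllable (no codas are permitted; onsets are limited to one consonant).
Each unlicensed consonant becomes the onset of a new syllable: /j/ → /ja/, /m/ → /ma/, /d/ → /da/, /s/ → /sa/.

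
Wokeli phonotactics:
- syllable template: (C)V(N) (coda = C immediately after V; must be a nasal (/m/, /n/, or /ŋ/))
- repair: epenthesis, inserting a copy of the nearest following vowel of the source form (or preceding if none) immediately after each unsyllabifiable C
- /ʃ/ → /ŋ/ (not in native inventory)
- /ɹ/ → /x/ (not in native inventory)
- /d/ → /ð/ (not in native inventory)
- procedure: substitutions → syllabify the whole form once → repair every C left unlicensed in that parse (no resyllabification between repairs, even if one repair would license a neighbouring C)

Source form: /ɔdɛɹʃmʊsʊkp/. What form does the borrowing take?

Substitution: /d/ → /ð/, /ɹ/ → /x/, /ʃ/ → /ŋ/, giving /ɔðɛxŋmʊsʊkp/.
The consonants /x/, /ŋ/, /k/, /p/ cannot be parsed into a legal (C)V(N) syllable (only a nasal (/m/, /n/, or /ŋ/) is licensed in coda position; onsets are limited to one consonant).
Each unlicensed consonant becomes the onset of a new syllable: /x/ → /xʊ/, /ŋ/ → /ŋʊ/, /k/ → /kʊ/, /p/ → /pʊ/.

ɔðɛxʊŋʊmʊsʊkʊpʊ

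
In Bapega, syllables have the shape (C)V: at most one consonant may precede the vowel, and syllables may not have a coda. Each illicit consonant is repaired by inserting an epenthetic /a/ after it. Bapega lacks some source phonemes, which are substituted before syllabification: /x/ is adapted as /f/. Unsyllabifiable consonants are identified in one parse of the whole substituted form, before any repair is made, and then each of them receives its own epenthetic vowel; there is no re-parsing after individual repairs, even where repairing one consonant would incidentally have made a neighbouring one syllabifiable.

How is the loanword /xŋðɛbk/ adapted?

Substitution: /x/ → /f/, giving /fŋðɛbk/.
Under (C)V, the unsyllabifiable consonants are /f/, /ŋ/, /b/, /k/ (no codas are permitted; onsets are limited to one consonant).
Epenthesis after each stranded consonant: /f/ → /fa/, /ŋ/ → /ŋa/, /b/ → /ba/, /k/ → /ka/.

faŋaðɛbaka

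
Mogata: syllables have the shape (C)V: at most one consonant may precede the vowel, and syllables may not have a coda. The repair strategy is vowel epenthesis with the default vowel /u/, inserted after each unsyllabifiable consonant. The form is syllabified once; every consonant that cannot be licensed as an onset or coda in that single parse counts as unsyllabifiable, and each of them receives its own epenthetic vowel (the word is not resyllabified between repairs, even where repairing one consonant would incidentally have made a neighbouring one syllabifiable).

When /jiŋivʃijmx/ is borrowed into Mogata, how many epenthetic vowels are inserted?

The unsyllabifiable consonants are /v/, /j/, /m/, /x/; each receives one epenthetic vowel.

4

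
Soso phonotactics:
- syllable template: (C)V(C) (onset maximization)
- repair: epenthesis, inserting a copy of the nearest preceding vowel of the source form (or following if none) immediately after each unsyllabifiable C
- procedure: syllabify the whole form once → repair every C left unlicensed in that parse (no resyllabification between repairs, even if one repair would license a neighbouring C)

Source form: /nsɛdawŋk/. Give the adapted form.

nɛsɛdawŋaka

Under (C)V(C), the unsyllabifiable consonants are /n/, /ŋ/, /k/ (at most one coda consonant is licensed; onsets are limited to one consonant).
Inserting the epenthetic vowel yields /n/ → /nɛ/, /ŋ/ → /ŋa/, /k/ → /ka/.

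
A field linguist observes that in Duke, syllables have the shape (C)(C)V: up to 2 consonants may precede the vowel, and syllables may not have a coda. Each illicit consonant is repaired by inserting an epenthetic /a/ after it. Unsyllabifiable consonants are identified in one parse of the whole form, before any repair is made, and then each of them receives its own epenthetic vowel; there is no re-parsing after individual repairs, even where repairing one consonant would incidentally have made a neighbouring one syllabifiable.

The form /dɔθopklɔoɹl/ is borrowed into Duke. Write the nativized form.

dɔθopaklɔoɹala

Under (C)(C)V, the unsyllabifiable consonants are /p/, /ɹ/, /l/ (no codas are permitted; onsets may contain at most 2 consonants).
Inserting the epenthetic vowel yields /p/ → /pa/, /ɹ/ → /ɹa/, /l/ → /la/.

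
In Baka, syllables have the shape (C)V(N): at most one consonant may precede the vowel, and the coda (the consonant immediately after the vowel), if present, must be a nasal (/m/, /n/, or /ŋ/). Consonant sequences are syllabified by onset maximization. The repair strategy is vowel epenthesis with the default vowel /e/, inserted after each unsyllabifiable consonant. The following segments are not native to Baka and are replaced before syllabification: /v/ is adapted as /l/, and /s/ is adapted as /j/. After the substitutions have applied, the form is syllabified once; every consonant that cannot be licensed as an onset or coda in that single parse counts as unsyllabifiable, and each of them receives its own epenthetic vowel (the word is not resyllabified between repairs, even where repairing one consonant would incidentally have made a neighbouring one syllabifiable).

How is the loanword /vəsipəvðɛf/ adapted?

ləjipəleðɛfe

Substitution: /v/ → /l/, /s/ → /j/, giving /ləjipəlðɛf/.
Syllabifying with onset maximization leaves /l/, /f/ stranded (only a nasal (/m/, /n/, or /ŋ/) is licensed in coda position; onsets are limited to one consonant).
Inserting the epenthetic vowel yields /l/ → /le/, /f/ → /fe/.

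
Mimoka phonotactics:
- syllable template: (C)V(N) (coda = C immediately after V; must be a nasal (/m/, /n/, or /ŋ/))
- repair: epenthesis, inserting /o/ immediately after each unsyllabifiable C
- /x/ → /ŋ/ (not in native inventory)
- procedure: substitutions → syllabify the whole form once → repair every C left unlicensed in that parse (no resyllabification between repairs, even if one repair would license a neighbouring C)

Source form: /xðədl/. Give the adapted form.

Substitution: /x/ → /ŋ/, giving /ŋðədl/.
The consonants /ŋ/, /d/, /l/ cannot be parsed into a legal (C)V(N) syllable (only a nasal (/m/, /n/, or /ŋ/) is licensed in coda position; onsets are limited to one consonant).
Inserting the epenthetic vowel yields /ŋ/ → /ŋo/, /d/ → /do/, /l/ → /lo/.

ŋoðədolo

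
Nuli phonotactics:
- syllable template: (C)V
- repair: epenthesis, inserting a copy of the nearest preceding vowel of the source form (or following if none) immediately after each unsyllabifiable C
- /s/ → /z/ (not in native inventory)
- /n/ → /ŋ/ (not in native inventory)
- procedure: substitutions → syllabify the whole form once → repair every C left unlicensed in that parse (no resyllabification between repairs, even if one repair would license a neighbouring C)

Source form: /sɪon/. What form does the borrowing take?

Substitution: /s/ → /z/, /n/ → /ŋ/, giving /zɪoŋ/.
Under (C)V, the unsyllabifiable consonants are /ŋ/ (no codas are permitted; onsets are limited to one consonant).
Inserting the epenthetic vowel yields /ŋ/ → /ŋo/.

zɪoŋo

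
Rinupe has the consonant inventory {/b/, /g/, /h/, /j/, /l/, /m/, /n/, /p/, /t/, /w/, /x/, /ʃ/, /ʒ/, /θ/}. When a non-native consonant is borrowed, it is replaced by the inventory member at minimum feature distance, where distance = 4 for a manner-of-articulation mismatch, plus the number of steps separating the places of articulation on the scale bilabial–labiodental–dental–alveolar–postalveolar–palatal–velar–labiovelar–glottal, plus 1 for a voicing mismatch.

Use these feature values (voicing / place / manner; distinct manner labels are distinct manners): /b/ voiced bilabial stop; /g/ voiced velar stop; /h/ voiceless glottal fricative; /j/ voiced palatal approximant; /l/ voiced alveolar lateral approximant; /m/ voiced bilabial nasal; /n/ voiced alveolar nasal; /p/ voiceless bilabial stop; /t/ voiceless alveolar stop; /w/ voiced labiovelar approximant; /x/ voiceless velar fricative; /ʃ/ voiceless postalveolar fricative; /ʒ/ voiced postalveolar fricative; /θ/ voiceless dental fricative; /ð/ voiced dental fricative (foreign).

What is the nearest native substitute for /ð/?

θ

/θ/ is closest: same manner (fricative), place distance 0 (dental→dental), voicing differs (+1); total 1. Next closest is /ʒ/ at distance 2.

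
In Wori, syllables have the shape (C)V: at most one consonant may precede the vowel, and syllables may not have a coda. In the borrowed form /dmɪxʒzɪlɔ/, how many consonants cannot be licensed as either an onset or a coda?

3

Syllabifying with onset maximization leaves /d/, /x/, /ʒ/ stranded (no codas are permitted; onsets are limited to one consonant).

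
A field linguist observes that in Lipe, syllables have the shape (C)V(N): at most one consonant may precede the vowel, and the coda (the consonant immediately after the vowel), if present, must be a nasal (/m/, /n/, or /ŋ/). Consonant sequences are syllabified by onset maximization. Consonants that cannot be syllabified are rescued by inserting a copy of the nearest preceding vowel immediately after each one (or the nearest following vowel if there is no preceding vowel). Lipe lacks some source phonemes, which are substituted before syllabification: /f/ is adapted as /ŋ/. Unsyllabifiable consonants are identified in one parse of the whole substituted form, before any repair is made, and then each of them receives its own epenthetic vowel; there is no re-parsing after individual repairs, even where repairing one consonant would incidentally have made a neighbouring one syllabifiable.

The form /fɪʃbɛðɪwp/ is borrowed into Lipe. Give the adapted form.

ŋɪʃɪbɛðɪwɪpɪ

Substitution: /f/ → /ŋ/, giving /ŋɪʃbɛðɪwp/.
Syllabifying with onset maximization leaves /ʃ/, /w/, /p/ stranded (only a nasal (/m/, /n/, or /ŋ/) is licensed in coda position; onsets are limited to one consonant).
Epenthesis after each stranded consonant: /ʃ/ → /ʃɪ/, /w/ → /wɪ/, /p/ → /pɪ/.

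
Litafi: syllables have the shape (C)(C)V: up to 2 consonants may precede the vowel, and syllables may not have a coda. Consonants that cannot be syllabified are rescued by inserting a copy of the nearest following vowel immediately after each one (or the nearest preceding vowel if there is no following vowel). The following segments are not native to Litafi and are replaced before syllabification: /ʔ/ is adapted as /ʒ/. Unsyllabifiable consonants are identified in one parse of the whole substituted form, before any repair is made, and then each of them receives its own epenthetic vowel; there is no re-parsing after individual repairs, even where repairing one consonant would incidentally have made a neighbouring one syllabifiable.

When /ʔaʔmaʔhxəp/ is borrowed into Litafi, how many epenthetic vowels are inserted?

After substitution the input is /ʒaʒmaʒhxəp/.
The unsyllabifiable consonants are /ʒ/, /p/; each receives one epenthetic vowel.

2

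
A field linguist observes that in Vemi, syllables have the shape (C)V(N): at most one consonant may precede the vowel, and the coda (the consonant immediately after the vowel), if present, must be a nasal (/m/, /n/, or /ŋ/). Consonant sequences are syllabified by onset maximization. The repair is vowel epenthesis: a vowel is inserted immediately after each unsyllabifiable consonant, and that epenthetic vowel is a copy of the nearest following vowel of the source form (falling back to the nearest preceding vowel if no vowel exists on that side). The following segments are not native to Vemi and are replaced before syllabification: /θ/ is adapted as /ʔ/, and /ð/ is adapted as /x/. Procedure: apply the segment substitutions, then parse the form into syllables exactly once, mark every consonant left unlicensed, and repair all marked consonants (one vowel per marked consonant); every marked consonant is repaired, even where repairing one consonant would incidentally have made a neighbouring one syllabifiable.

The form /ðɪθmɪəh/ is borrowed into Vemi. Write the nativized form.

xɪʔɪmɪəhə

Substitution: /ð/ → /x/, /θ/ → /ʔ/, giving /xɪʔmɪəh/.
Syllabifying with onset maximization leaves /ʔ/, /h/ stranded (only a nasal (/m/, /n/, or /ŋ/) is licensed in coda position; onsets are limited to one consonant).
Each unlicensed consonant becomes the onset of a new syllable: /ʔ/ → /ʔɪ/, /h/ → /hə/.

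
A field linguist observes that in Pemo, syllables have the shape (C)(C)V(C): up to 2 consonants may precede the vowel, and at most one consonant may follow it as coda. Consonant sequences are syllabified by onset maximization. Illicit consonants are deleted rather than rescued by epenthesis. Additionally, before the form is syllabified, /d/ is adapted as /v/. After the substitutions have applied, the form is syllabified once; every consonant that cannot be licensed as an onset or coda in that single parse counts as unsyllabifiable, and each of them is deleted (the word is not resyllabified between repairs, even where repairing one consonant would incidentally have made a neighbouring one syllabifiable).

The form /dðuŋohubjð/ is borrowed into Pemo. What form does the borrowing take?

Substitution: /d/ → /v/, giving /vðuŋohubjð/.
Syllabifying with onset maximization leaves /j/, /ð/ stranded (at most one coda consonant is licensed; onsets may contain at most 2 consonants).
Each unlicensed consonant is deleted: /j/, /ð/.

vðuŋohub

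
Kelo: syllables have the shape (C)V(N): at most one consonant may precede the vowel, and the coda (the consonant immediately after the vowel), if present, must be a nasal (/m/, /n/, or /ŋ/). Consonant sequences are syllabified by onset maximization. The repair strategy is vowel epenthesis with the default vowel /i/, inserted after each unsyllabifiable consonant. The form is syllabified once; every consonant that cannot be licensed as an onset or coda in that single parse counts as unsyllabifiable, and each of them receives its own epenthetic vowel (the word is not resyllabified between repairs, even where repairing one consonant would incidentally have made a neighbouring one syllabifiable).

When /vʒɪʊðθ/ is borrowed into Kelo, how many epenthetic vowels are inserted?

The unsyllabifiable consonants are /v/, /ð/, /θ/; each receives one epenthetic vowel.

3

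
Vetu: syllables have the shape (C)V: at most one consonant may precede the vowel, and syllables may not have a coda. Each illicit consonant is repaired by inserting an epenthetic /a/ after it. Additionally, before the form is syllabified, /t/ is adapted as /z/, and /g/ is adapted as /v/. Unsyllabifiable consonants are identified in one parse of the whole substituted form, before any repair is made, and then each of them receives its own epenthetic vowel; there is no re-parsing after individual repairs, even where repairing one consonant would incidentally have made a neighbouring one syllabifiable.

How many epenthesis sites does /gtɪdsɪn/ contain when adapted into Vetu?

After substitution the input is /vzɪdsɪn/.
The unsyllabifiable consonants are /v/, /d/, /n/; each receives one epenthetic vowel.

3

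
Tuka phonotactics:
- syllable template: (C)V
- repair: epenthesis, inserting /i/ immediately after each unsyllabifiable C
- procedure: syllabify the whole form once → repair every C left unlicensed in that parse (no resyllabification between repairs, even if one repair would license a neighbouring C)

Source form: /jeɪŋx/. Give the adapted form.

jeɪŋixi

Syllabifying with onset maximization leaves /ŋ/, /x/ stranded (no codas are permitted; onsets are limited to one consonant).
Inserting the epenthetic vowel yields /ŋ/ → /ŋi/, /x/ → /xi/.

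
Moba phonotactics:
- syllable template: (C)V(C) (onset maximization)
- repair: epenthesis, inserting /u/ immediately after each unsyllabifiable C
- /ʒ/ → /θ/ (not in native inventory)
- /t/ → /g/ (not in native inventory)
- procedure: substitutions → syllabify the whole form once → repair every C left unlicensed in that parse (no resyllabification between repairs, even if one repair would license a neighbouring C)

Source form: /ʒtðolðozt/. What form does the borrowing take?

θuguðolðozgu

Substitution: /ʒ/ → /θ/, /t/ → /g/, giving /θgðolðozg/.
Syllabifying with onset maximization leaves /θ/, /g/, /g/ stranded (at most one coda consonant is licensed; onsets are limited to one consonant).
Epenthesis after each stranded consonant: /θ/ → /θu/, /g/ → /gu/, /g/ → /gu/.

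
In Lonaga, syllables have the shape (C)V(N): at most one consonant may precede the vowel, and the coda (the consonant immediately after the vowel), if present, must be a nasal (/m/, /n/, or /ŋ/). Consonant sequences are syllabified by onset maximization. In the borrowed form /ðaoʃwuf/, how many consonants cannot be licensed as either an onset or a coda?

2

Syllabifying with onset maximization leaves /ʃ/, /f/ stranded (only a nasal (/m/, /n/, or /ŋ/) is licensed in coda position; onsets are limited to one consonant).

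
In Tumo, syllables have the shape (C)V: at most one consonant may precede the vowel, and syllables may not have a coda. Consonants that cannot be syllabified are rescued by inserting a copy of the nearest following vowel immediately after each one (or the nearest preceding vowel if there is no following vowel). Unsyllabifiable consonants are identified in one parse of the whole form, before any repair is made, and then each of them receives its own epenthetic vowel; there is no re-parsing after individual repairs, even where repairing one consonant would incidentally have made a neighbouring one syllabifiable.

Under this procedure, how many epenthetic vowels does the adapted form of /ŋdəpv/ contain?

The unsyllabifiable consonants are /ŋ/, /p/, /v/; each receives one epenthetic vowel.

3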